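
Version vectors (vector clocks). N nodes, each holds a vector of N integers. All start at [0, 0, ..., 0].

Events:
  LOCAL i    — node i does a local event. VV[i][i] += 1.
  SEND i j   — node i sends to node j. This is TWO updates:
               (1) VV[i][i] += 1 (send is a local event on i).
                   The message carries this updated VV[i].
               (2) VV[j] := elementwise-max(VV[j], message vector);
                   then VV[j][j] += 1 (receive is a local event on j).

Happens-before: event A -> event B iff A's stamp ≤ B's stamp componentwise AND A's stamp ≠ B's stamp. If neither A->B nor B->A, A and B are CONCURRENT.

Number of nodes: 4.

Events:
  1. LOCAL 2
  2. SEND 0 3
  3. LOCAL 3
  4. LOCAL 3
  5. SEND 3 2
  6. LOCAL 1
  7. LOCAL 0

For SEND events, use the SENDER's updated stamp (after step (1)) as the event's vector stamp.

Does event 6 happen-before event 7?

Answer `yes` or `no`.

Answer: no

Derivation:
Initial: VV[0]=[0, 0, 0, 0]
Initial: VV[1]=[0, 0, 0, 0]
Initial: VV[2]=[0, 0, 0, 0]
Initial: VV[3]=[0, 0, 0, 0]
Event 1: LOCAL 2: VV[2][2]++ -> VV[2]=[0, 0, 1, 0]
Event 2: SEND 0->3: VV[0][0]++ -> VV[0]=[1, 0, 0, 0], msg_vec=[1, 0, 0, 0]; VV[3]=max(VV[3],msg_vec) then VV[3][3]++ -> VV[3]=[1, 0, 0, 1]
Event 3: LOCAL 3: VV[3][3]++ -> VV[3]=[1, 0, 0, 2]
Event 4: LOCAL 3: VV[3][3]++ -> VV[3]=[1, 0, 0, 3]
Event 5: SEND 3->2: VV[3][3]++ -> VV[3]=[1, 0, 0, 4], msg_vec=[1, 0, 0, 4]; VV[2]=max(VV[2],msg_vec) then VV[2][2]++ -> VV[2]=[1, 0, 2, 4]
Event 6: LOCAL 1: VV[1][1]++ -> VV[1]=[0, 1, 0, 0]
Event 7: LOCAL 0: VV[0][0]++ -> VV[0]=[2, 0, 0, 0]
Event 6 stamp: [0, 1, 0, 0]
Event 7 stamp: [2, 0, 0, 0]
[0, 1, 0, 0] <= [2, 0, 0, 0]? False. Equal? False. Happens-before: False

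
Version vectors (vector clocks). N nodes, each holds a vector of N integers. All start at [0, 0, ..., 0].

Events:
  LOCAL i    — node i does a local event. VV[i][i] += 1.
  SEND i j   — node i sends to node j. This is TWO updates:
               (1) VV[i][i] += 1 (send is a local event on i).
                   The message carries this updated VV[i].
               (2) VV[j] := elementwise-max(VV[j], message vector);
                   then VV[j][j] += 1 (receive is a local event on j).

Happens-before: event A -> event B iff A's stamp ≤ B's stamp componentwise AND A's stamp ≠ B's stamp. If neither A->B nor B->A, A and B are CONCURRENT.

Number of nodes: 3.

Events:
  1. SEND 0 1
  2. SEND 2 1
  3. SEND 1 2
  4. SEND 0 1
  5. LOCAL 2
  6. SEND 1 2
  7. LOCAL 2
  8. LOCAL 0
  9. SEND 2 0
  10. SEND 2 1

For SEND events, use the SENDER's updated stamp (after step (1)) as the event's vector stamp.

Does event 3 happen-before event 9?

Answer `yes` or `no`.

Initial: VV[0]=[0, 0, 0]
Initial: VV[1]=[0, 0, 0]
Initial: VV[2]=[0, 0, 0]
Event 1: SEND 0->1: VV[0][0]++ -> VV[0]=[1, 0, 0], msg_vec=[1, 0, 0]; VV[1]=max(VV[1],msg_vec) then VV[1][1]++ -> VV[1]=[1, 1, 0]
Event 2: SEND 2->1: VV[2][2]++ -> VV[2]=[0, 0, 1], msg_vec=[0, 0, 1]; VV[1]=max(VV[1],msg_vec) then VV[1][1]++ -> VV[1]=[1, 2, 1]
Event 3: SEND 1->2: VV[1][1]++ -> VV[1]=[1, 3, 1], msg_vec=[1, 3, 1]; VV[2]=max(VV[2],msg_vec) then VV[2][2]++ -> VV[2]=[1, 3, 2]
Event 4: SEND 0->1: VV[0][0]++ -> VV[0]=[2, 0, 0], msg_vec=[2, 0, 0]; VV[1]=max(VV[1],msg_vec) then VV[1][1]++ -> VV[1]=[2, 4, 1]
Event 5: LOCAL 2: VV[2][2]++ -> VV[2]=[1, 3, 3]
Event 6: SEND 1->2: VV[1][1]++ -> VV[1]=[2, 5, 1], msg_vec=[2, 5, 1]; VV[2]=max(VV[2],msg_vec) then VV[2][2]++ -> VV[2]=[2, 5, 4]
Event 7: LOCAL 2: VV[2][2]++ -> VV[2]=[2, 5, 5]
Event 8: LOCAL 0: VV[0][0]++ -> VV[0]=[3, 0, 0]
Event 9: SEND 2->0: VV[2][2]++ -> VV[2]=[2, 5, 6], msg_vec=[2, 5, 6]; VV[0]=max(VV[0],msg_vec) then VV[0][0]++ -> VV[0]=[4, 5, 6]
Event 10: SEND 2->1: VV[2][2]++ -> VV[2]=[2, 5, 7], msg_vec=[2, 5, 7]; VV[1]=max(VV[1],msg_vec) then VV[1][1]++ -> VV[1]=[2, 6, 7]
Event 3 stamp: [1, 3, 1]
Event 9 stamp: [2, 5, 6]
[1, 3, 1] <= [2, 5, 6]? True. Equal? False. Happens-before: True

Answer: yes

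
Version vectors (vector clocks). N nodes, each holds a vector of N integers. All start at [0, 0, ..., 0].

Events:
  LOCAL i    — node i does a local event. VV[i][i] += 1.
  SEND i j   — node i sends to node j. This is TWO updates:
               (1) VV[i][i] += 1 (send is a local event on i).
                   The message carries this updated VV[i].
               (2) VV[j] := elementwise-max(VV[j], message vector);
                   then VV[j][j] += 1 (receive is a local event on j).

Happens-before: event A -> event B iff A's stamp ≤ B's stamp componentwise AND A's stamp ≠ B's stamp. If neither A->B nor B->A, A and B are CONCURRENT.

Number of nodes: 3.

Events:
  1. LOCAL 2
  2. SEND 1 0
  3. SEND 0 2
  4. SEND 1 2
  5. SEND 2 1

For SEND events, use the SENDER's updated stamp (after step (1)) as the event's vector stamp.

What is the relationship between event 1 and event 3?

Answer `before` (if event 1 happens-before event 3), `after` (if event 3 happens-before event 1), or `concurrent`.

Initial: VV[0]=[0, 0, 0]
Initial: VV[1]=[0, 0, 0]
Initial: VV[2]=[0, 0, 0]
Event 1: LOCAL 2: VV[2][2]++ -> VV[2]=[0, 0, 1]
Event 2: SEND 1->0: VV[1][1]++ -> VV[1]=[0, 1, 0], msg_vec=[0, 1, 0]; VV[0]=max(VV[0],msg_vec) then VV[0][0]++ -> VV[0]=[1, 1, 0]
Event 3: SEND 0->2: VV[0][0]++ -> VV[0]=[2, 1, 0], msg_vec=[2, 1, 0]; VV[2]=max(VV[2],msg_vec) then VV[2][2]++ -> VV[2]=[2, 1, 2]
Event 4: SEND 1->2: VV[1][1]++ -> VV[1]=[0, 2, 0], msg_vec=[0, 2, 0]; VV[2]=max(VV[2],msg_vec) then VV[2][2]++ -> VV[2]=[2, 2, 3]
Event 5: SEND 2->1: VV[2][2]++ -> VV[2]=[2, 2, 4], msg_vec=[2, 2, 4]; VV[1]=max(VV[1],msg_vec) then VV[1][1]++ -> VV[1]=[2, 3, 4]
Event 1 stamp: [0, 0, 1]
Event 3 stamp: [2, 1, 0]
[0, 0, 1] <= [2, 1, 0]? False
[2, 1, 0] <= [0, 0, 1]? False
Relation: concurrent

Answer: concurrent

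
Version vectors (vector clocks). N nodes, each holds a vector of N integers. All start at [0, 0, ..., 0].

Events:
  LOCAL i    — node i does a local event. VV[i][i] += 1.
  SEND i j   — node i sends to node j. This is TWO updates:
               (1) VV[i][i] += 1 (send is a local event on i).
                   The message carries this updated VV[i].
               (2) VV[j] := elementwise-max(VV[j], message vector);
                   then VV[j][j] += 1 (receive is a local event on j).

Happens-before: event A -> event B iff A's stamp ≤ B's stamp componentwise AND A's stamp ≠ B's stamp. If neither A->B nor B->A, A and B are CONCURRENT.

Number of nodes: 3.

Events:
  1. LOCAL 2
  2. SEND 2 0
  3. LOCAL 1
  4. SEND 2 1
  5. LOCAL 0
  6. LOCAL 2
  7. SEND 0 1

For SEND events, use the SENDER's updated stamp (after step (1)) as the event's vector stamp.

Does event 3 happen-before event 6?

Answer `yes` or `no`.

Answer: no

Derivation:
Initial: VV[0]=[0, 0, 0]
Initial: VV[1]=[0, 0, 0]
Initial: VV[2]=[0, 0, 0]
Event 1: LOCAL 2: VV[2][2]++ -> VV[2]=[0, 0, 1]
Event 2: SEND 2->0: VV[2][2]++ -> VV[2]=[0, 0, 2], msg_vec=[0, 0, 2]; VV[0]=max(VV[0],msg_vec) then VV[0][0]++ -> VV[0]=[1, 0, 2]
Event 3: LOCAL 1: VV[1][1]++ -> VV[1]=[0, 1, 0]
Event 4: SEND 2->1: VV[2][2]++ -> VV[2]=[0, 0, 3], msg_vec=[0, 0, 3]; VV[1]=max(VV[1],msg_vec) then VV[1][1]++ -> VV[1]=[0, 2, 3]
Event 5: LOCAL 0: VV[0][0]++ -> VV[0]=[2, 0, 2]
Event 6: LOCAL 2: VV[2][2]++ -> VV[2]=[0, 0, 4]
Event 7: SEND 0->1: VV[0][0]++ -> VV[0]=[3, 0, 2], msg_vec=[3, 0, 2]; VV[1]=max(VV[1],msg_vec) then VV[1][1]++ -> VV[1]=[3, 3, 3]
Event 3 stamp: [0, 1, 0]
Event 6 stamp: [0, 0, 4]
[0, 1, 0] <= [0, 0, 4]? False. Equal? False. Happens-before: False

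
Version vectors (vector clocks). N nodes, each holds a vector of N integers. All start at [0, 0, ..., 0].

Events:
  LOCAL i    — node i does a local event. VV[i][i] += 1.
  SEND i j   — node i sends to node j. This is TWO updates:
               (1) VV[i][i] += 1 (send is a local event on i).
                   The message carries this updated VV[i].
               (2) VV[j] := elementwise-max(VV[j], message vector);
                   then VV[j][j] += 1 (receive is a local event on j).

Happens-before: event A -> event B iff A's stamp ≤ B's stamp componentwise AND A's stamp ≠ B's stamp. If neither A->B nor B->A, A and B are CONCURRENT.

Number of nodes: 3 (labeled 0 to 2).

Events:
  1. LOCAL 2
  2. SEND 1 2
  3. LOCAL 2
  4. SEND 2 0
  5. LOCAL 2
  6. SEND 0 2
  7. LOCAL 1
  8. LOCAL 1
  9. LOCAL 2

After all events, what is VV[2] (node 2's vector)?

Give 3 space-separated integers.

Answer: 2 1 7

Derivation:
Initial: VV[0]=[0, 0, 0]
Initial: VV[1]=[0, 0, 0]
Initial: VV[2]=[0, 0, 0]
Event 1: LOCAL 2: VV[2][2]++ -> VV[2]=[0, 0, 1]
Event 2: SEND 1->2: VV[1][1]++ -> VV[1]=[0, 1, 0], msg_vec=[0, 1, 0]; VV[2]=max(VV[2],msg_vec) then VV[2][2]++ -> VV[2]=[0, 1, 2]
Event 3: LOCAL 2: VV[2][2]++ -> VV[2]=[0, 1, 3]
Event 4: SEND 2->0: VV[2][2]++ -> VV[2]=[0, 1, 4], msg_vec=[0, 1, 4]; VV[0]=max(VV[0],msg_vec) then VV[0][0]++ -> VV[0]=[1, 1, 4]
Event 5: LOCAL 2: VV[2][2]++ -> VV[2]=[0, 1, 5]
Event 6: SEND 0->2: VV[0][0]++ -> VV[0]=[2, 1, 4], msg_vec=[2, 1, 4]; VV[2]=max(VV[2],msg_vec) then VV[2][2]++ -> VV[2]=[2, 1, 6]
Event 7: LOCAL 1: VV[1][1]++ -> VV[1]=[0, 2, 0]
Event 8: LOCAL 1: VV[1][1]++ -> VV[1]=[0, 3, 0]
Event 9: LOCAL 2: VV[2][2]++ -> VV[2]=[2, 1, 7]
Final vectors: VV[0]=[2, 1, 4]; VV[1]=[0, 3, 0]; VV[2]=[2, 1, 7]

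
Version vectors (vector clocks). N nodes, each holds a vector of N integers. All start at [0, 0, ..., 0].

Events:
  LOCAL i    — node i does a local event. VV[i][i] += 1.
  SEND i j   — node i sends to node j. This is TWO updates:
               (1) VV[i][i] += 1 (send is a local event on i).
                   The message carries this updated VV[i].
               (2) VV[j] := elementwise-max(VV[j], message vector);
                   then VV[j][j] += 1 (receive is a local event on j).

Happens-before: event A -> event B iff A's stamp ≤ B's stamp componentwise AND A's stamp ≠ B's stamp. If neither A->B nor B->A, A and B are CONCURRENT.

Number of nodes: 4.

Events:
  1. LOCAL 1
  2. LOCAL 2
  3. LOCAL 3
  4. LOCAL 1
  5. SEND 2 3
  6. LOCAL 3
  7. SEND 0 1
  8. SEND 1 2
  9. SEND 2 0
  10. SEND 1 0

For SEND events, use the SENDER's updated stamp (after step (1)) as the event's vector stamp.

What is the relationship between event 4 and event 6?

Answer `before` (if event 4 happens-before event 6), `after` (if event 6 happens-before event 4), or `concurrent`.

Answer: concurrent

Derivation:
Initial: VV[0]=[0, 0, 0, 0]
Initial: VV[1]=[0, 0, 0, 0]
Initial: VV[2]=[0, 0, 0, 0]
Initial: VV[3]=[0, 0, 0, 0]
Event 1: LOCAL 1: VV[1][1]++ -> VV[1]=[0, 1, 0, 0]
Event 2: LOCAL 2: VV[2][2]++ -> VV[2]=[0, 0, 1, 0]
Event 3: LOCAL 3: VV[3][3]++ -> VV[3]=[0, 0, 0, 1]
Event 4: LOCAL 1: VV[1][1]++ -> VV[1]=[0, 2, 0, 0]
Event 5: SEND 2->3: VV[2][2]++ -> VV[2]=[0, 0, 2, 0], msg_vec=[0, 0, 2, 0]; VV[3]=max(VV[3],msg_vec) then VV[3][3]++ -> VV[3]=[0, 0, 2, 2]
Event 6: LOCAL 3: VV[3][3]++ -> VV[3]=[0, 0, 2, 3]
Event 7: SEND 0->1: VV[0][0]++ -> VV[0]=[1, 0, 0, 0], msg_vec=[1, 0, 0, 0]; VV[1]=max(VV[1],msg_vec) then VV[1][1]++ -> VV[1]=[1, 3, 0, 0]
Event 8: SEND 1->2: VV[1][1]++ -> VV[1]=[1, 4, 0, 0], msg_vec=[1, 4, 0, 0]; VV[2]=max(VV[2],msg_vec) then VV[2][2]++ -> VV[2]=[1, 4, 3, 0]
Event 9: SEND 2->0: VV[2][2]++ -> VV[2]=[1, 4, 4, 0], msg_vec=[1, 4, 4, 0]; VV[0]=max(VV[0],msg_vec) then VV[0][0]++ -> VV[0]=[2, 4, 4, 0]
Event 10: SEND 1->0: VV[1][1]++ -> VV[1]=[1, 5, 0, 0], msg_vec=[1, 5, 0, 0]; VV[0]=max(VV[0],msg_vec) then VV[0][0]++ -> VV[0]=[3, 5, 4, 0]
Event 4 stamp: [0, 2, 0, 0]
Event 6 stamp: [0, 0, 2, 3]
[0, 2, 0, 0] <= [0, 0, 2, 3]? False
[0, 0, 2, 3] <= [0, 2, 0, 0]? False
Relation: concurrent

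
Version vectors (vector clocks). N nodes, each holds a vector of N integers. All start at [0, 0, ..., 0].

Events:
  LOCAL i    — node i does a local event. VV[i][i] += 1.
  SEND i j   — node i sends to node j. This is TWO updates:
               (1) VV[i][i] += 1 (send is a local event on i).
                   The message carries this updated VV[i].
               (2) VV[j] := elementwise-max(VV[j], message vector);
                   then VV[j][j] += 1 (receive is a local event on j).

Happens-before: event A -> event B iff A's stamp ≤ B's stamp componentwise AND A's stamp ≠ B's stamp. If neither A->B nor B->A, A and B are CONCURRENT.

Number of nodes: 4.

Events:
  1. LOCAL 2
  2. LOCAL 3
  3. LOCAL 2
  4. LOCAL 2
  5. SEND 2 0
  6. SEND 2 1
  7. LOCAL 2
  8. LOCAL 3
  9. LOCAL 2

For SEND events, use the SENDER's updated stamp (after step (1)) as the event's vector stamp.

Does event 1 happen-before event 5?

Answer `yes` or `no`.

Answer: yes

Derivation:
Initial: VV[0]=[0, 0, 0, 0]
Initial: VV[1]=[0, 0, 0, 0]
Initial: VV[2]=[0, 0, 0, 0]
Initial: VV[3]=[0, 0, 0, 0]
Event 1: LOCAL 2: VV[2][2]++ -> VV[2]=[0, 0, 1, 0]
Event 2: LOCAL 3: VV[3][3]++ -> VV[3]=[0, 0, 0, 1]
Event 3: LOCAL 2: VV[2][2]++ -> VV[2]=[0, 0, 2, 0]
Event 4: LOCAL 2: VV[2][2]++ -> VV[2]=[0, 0, 3, 0]
Event 5: SEND 2->0: VV[2][2]++ -> VV[2]=[0, 0, 4, 0], msg_vec=[0, 0, 4, 0]; VV[0]=max(VV[0],msg_vec) then VV[0][0]++ -> VV[0]=[1, 0, 4, 0]
Event 6: SEND 2->1: VV[2][2]++ -> VV[2]=[0, 0, 5, 0], msg_vec=[0, 0, 5, 0]; VV[1]=max(VV[1],msg_vec) then VV[1][1]++ -> VV[1]=[0, 1, 5, 0]
Event 7: LOCAL 2: VV[2][2]++ -> VV[2]=[0, 0, 6, 0]
Event 8: LOCAL 3: VV[3][3]++ -> VV[3]=[0, 0, 0, 2]
Event 9: LOCAL 2: VV[2][2]++ -> VV[2]=[0, 0, 7, 0]
Event 1 stamp: [0, 0, 1, 0]
Event 5 stamp: [0, 0, 4, 0]
[0, 0, 1, 0] <= [0, 0, 4, 0]? True. Equal? False. Happens-before: True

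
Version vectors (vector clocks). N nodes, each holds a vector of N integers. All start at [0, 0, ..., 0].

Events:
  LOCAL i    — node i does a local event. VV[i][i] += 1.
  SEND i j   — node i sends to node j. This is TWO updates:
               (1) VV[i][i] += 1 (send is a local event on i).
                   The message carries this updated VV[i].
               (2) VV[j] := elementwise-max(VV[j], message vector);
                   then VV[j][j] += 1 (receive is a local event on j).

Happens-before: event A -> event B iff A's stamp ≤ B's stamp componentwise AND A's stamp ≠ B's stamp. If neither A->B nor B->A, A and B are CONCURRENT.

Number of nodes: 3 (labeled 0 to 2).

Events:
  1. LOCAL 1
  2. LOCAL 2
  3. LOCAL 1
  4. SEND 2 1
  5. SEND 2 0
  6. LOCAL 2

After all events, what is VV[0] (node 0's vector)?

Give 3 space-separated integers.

Answer: 1 0 3

Derivation:
Initial: VV[0]=[0, 0, 0]
Initial: VV[1]=[0, 0, 0]
Initial: VV[2]=[0, 0, 0]
Event 1: LOCAL 1: VV[1][1]++ -> VV[1]=[0, 1, 0]
Event 2: LOCAL 2: VV[2][2]++ -> VV[2]=[0, 0, 1]
Event 3: LOCAL 1: VV[1][1]++ -> VV[1]=[0, 2, 0]
Event 4: SEND 2->1: VV[2][2]++ -> VV[2]=[0, 0, 2], msg_vec=[0, 0, 2]; VV[1]=max(VV[1],msg_vec) then VV[1][1]++ -> VV[1]=[0, 3, 2]
Event 5: SEND 2->0: VV[2][2]++ -> VV[2]=[0, 0, 3], msg_vec=[0, 0, 3]; VV[0]=max(VV[0],msg_vec) then VV[0][0]++ -> VV[0]=[1, 0, 3]
Event 6: LOCAL 2: VV[2][2]++ -> VV[2]=[0, 0, 4]
Final vectors: VV[0]=[1, 0, 3]; VV[1]=[0, 3, 2]; VV[2]=[0, 0, 4]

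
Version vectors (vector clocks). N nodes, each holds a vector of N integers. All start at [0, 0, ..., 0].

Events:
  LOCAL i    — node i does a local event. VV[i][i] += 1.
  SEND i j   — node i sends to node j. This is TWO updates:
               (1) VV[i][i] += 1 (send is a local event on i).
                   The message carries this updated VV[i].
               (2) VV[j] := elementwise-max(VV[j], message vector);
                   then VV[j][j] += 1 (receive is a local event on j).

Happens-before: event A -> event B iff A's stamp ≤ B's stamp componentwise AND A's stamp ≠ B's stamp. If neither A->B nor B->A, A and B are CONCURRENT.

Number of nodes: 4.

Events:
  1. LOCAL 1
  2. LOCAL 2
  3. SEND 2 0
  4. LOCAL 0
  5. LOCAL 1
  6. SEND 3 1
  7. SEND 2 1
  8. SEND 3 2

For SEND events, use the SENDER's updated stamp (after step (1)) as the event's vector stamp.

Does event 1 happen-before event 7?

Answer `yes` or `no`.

Initial: VV[0]=[0, 0, 0, 0]
Initial: VV[1]=[0, 0, 0, 0]
Initial: VV[2]=[0, 0, 0, 0]
Initial: VV[3]=[0, 0, 0, 0]
Event 1: LOCAL 1: VV[1][1]++ -> VV[1]=[0, 1, 0, 0]
Event 2: LOCAL 2: VV[2][2]++ -> VV[2]=[0, 0, 1, 0]
Event 3: SEND 2->0: VV[2][2]++ -> VV[2]=[0, 0, 2, 0], msg_vec=[0, 0, 2, 0]; VV[0]=max(VV[0],msg_vec) then VV[0][0]++ -> VV[0]=[1, 0, 2, 0]
Event 4: LOCAL 0: VV[0][0]++ -> VV[0]=[2, 0, 2, 0]
Event 5: LOCAL 1: VV[1][1]++ -> VV[1]=[0, 2, 0, 0]
Event 6: SEND 3->1: VV[3][3]++ -> VV[3]=[0, 0, 0, 1], msg_vec=[0, 0, 0, 1]; VV[1]=max(VV[1],msg_vec) then VV[1][1]++ -> VV[1]=[0, 3, 0, 1]
Event 7: SEND 2->1: VV[2][2]++ -> VV[2]=[0, 0, 3, 0], msg_vec=[0, 0, 3, 0]; VV[1]=max(VV[1],msg_vec) then VV[1][1]++ -> VV[1]=[0, 4, 3, 1]
Event 8: SEND 3->2: VV[3][3]++ -> VV[3]=[0, 0, 0, 2], msg_vec=[0, 0, 0, 2]; VV[2]=max(VV[2],msg_vec) then VV[2][2]++ -> VV[2]=[0, 0, 4, 2]
Event 1 stamp: [0, 1, 0, 0]
Event 7 stamp: [0, 0, 3, 0]
[0, 1, 0, 0] <= [0, 0, 3, 0]? False. Equal? False. Happens-before: False

Answer: no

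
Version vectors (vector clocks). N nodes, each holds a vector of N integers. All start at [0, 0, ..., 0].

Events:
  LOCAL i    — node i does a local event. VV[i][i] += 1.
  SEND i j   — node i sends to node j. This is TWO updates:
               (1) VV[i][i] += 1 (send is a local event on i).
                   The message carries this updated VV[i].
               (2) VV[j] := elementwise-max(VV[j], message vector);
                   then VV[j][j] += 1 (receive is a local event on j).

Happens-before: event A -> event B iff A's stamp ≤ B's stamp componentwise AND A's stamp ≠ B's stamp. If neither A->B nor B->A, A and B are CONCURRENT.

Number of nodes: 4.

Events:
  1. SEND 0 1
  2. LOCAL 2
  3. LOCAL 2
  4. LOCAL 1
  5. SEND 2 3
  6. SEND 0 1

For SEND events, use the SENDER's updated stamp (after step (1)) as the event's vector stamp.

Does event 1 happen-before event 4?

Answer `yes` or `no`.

Initial: VV[0]=[0, 0, 0, 0]
Initial: VV[1]=[0, 0, 0, 0]
Initial: VV[2]=[0, 0, 0, 0]
Initial: VV[3]=[0, 0, 0, 0]
Event 1: SEND 0->1: VV[0][0]++ -> VV[0]=[1, 0, 0, 0], msg_vec=[1, 0, 0, 0]; VV[1]=max(VV[1],msg_vec) then VV[1][1]++ -> VV[1]=[1, 1, 0, 0]
Event 2: LOCAL 2: VV[2][2]++ -> VV[2]=[0, 0, 1, 0]
Event 3: LOCAL 2: VV[2][2]++ -> VV[2]=[0, 0, 2, 0]
Event 4: LOCAL 1: VV[1][1]++ -> VV[1]=[1, 2, 0, 0]
Event 5: SEND 2->3: VV[2][2]++ -> VV[2]=[0, 0, 3, 0], msg_vec=[0, 0, 3, 0]; VV[3]=max(VV[3],msg_vec) then VV[3][3]++ -> VV[3]=[0, 0, 3, 1]
Event 6: SEND 0->1: VV[0][0]++ -> VV[0]=[2, 0, 0, 0], msg_vec=[2, 0, 0, 0]; VV[1]=max(VV[1],msg_vec) then VV[1][1]++ -> VV[1]=[2, 3, 0, 0]
Event 1 stamp: [1, 0, 0, 0]
Event 4 stamp: [1, 2, 0, 0]
[1, 0, 0, 0] <= [1, 2, 0, 0]? True. Equal? False. Happens-before: True

Answer: yes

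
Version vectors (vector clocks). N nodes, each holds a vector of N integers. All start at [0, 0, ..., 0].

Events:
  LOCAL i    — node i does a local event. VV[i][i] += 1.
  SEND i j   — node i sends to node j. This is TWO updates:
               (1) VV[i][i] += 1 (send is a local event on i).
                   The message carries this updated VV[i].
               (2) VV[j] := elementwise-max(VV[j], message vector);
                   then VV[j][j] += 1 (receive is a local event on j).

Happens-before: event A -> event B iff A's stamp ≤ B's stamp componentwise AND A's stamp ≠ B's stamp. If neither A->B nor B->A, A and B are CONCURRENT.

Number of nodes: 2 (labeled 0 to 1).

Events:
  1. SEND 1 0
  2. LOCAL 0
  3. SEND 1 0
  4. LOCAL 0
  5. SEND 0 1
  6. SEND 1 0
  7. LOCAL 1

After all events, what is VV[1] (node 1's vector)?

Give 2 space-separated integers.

Answer: 5 5

Derivation:
Initial: VV[0]=[0, 0]
Initial: VV[1]=[0, 0]
Event 1: SEND 1->0: VV[1][1]++ -> VV[1]=[0, 1], msg_vec=[0, 1]; VV[0]=max(VV[0],msg_vec) then VV[0][0]++ -> VV[0]=[1, 1]
Event 2: LOCAL 0: VV[0][0]++ -> VV[0]=[2, 1]
Event 3: SEND 1->0: VV[1][1]++ -> VV[1]=[0, 2], msg_vec=[0, 2]; VV[0]=max(VV[0],msg_vec) then VV[0][0]++ -> VV[0]=[3, 2]
Event 4: LOCAL 0: VV[0][0]++ -> VV[0]=[4, 2]
Event 5: SEND 0->1: VV[0][0]++ -> VV[0]=[5, 2], msg_vec=[5, 2]; VV[1]=max(VV[1],msg_vec) then VV[1][1]++ -> VV[1]=[5, 3]
Event 6: SEND 1->0: VV[1][1]++ -> VV[1]=[5, 4], msg_vec=[5, 4]; VV[0]=max(VV[0],msg_vec) then VV[0][0]++ -> VV[0]=[6, 4]
Event 7: LOCAL 1: VV[1][1]++ -> VV[1]=[5, 5]
Final vectors: VV[0]=[6, 4]; VV[1]=[5, 5]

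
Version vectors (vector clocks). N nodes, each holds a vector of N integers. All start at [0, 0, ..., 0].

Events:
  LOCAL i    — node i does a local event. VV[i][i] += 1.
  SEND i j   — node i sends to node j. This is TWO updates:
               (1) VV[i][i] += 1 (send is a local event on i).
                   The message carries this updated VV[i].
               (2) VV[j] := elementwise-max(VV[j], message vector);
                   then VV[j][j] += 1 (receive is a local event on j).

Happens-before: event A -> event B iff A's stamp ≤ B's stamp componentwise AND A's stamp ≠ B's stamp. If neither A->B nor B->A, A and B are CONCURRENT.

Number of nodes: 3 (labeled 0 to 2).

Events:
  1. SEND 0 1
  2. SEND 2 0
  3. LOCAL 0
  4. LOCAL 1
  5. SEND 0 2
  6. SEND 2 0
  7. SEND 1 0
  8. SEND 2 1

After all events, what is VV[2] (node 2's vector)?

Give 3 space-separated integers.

Answer: 4 0 4

Derivation:
Initial: VV[0]=[0, 0, 0]
Initial: VV[1]=[0, 0, 0]
Initial: VV[2]=[0, 0, 0]
Event 1: SEND 0->1: VV[0][0]++ -> VV[0]=[1, 0, 0], msg_vec=[1, 0, 0]; VV[1]=max(VV[1],msg_vec) then VV[1][1]++ -> VV[1]=[1, 1, 0]
Event 2: SEND 2->0: VV[2][2]++ -> VV[2]=[0, 0, 1], msg_vec=[0, 0, 1]; VV[0]=max(VV[0],msg_vec) then VV[0][0]++ -> VV[0]=[2, 0, 1]
Event 3: LOCAL 0: VV[0][0]++ -> VV[0]=[3, 0, 1]
Event 4: LOCAL 1: VV[1][1]++ -> VV[1]=[1, 2, 0]
Event 5: SEND 0->2: VV[0][0]++ -> VV[0]=[4, 0, 1], msg_vec=[4, 0, 1]; VV[2]=max(VV[2],msg_vec) then VV[2][2]++ -> VV[2]=[4, 0, 2]
Event 6: SEND 2->0: VV[2][2]++ -> VV[2]=[4, 0, 3], msg_vec=[4, 0, 3]; VV[0]=max(VV[0],msg_vec) then VV[0][0]++ -> VV[0]=[5, 0, 3]
Event 7: SEND 1->0: VV[1][1]++ -> VV[1]=[1, 3, 0], msg_vec=[1, 3, 0]; VV[0]=max(VV[0],msg_vec) then VV[0][0]++ -> VV[0]=[6, 3, 3]
Event 8: SEND 2->1: VV[2][2]++ -> VV[2]=[4, 0, 4], msg_vec=[4, 0, 4]; VV[1]=max(VV[1],msg_vec) then VV[1][1]++ -> VV[1]=[4, 4, 4]
Final vectors: VV[0]=[6, 3, 3]; VV[1]=[4, 4, 4]; VV[2]=[4, 0, 4]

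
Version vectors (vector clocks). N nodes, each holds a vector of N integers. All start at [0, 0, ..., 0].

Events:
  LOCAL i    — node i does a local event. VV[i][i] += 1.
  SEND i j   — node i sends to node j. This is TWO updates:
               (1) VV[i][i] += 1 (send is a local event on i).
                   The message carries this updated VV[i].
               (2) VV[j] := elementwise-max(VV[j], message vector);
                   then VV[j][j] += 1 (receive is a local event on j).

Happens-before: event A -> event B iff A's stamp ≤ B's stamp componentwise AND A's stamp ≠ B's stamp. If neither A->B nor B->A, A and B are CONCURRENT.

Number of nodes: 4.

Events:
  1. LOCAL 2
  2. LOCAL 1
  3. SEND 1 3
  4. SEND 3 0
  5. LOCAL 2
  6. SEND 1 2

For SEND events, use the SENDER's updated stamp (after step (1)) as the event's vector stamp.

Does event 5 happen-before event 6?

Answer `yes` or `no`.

Initial: VV[0]=[0, 0, 0, 0]
Initial: VV[1]=[0, 0, 0, 0]
Initial: VV[2]=[0, 0, 0, 0]
Initial: VV[3]=[0, 0, 0, 0]
Event 1: LOCAL 2: VV[2][2]++ -> VV[2]=[0, 0, 1, 0]
Event 2: LOCAL 1: VV[1][1]++ -> VV[1]=[0, 1, 0, 0]
Event 3: SEND 1->3: VV[1][1]++ -> VV[1]=[0, 2, 0, 0], msg_vec=[0, 2, 0, 0]; VV[3]=max(VV[3],msg_vec) then VV[3][3]++ -> VV[3]=[0, 2, 0, 1]
Event 4: SEND 3->0: VV[3][3]++ -> VV[3]=[0, 2, 0, 2], msg_vec=[0, 2, 0, 2]; VV[0]=max(VV[0],msg_vec) then VV[0][0]++ -> VV[0]=[1, 2, 0, 2]
Event 5: LOCAL 2: VV[2][2]++ -> VV[2]=[0, 0, 2, 0]
Event 6: SEND 1->2: VV[1][1]++ -> VV[1]=[0, 3, 0, 0], msg_vec=[0, 3, 0, 0]; VV[2]=max(VV[2],msg_vec) then VV[2][2]++ -> VV[2]=[0, 3, 3, 0]
Event 5 stamp: [0, 0, 2, 0]
Event 6 stamp: [0, 3, 0, 0]
[0, 0, 2, 0] <= [0, 3, 0, 0]? False. Equal? False. Happens-before: False

Answer: no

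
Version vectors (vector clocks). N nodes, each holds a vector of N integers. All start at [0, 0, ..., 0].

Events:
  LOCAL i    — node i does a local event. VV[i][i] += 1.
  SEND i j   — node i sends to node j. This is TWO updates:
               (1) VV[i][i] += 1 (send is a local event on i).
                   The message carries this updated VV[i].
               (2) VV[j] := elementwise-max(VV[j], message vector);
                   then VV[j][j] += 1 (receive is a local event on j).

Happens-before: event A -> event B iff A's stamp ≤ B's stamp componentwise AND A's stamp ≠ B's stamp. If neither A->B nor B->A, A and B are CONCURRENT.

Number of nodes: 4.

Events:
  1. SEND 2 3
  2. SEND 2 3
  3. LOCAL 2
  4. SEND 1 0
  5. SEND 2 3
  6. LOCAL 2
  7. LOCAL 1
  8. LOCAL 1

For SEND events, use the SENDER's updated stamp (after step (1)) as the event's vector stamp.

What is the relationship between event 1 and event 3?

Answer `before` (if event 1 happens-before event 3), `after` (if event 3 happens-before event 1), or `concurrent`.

Initial: VV[0]=[0, 0, 0, 0]
Initial: VV[1]=[0, 0, 0, 0]
Initial: VV[2]=[0, 0, 0, 0]
Initial: VV[3]=[0, 0, 0, 0]
Event 1: SEND 2->3: VV[2][2]++ -> VV[2]=[0, 0, 1, 0], msg_vec=[0, 0, 1, 0]; VV[3]=max(VV[3],msg_vec) then VV[3][3]++ -> VV[3]=[0, 0, 1, 1]
Event 2: SEND 2->3: VV[2][2]++ -> VV[2]=[0, 0, 2, 0], msg_vec=[0, 0, 2, 0]; VV[3]=max(VV[3],msg_vec) then VV[3][3]++ -> VV[3]=[0, 0, 2, 2]
Event 3: LOCAL 2: VV[2][2]++ -> VV[2]=[0, 0, 3, 0]
Event 4: SEND 1->0: VV[1][1]++ -> VV[1]=[0, 1, 0, 0], msg_vec=[0, 1, 0, 0]; VV[0]=max(VV[0],msg_vec) then VV[0][0]++ -> VV[0]=[1, 1, 0, 0]
Event 5: SEND 2->3: VV[2][2]++ -> VV[2]=[0, 0, 4, 0], msg_vec=[0, 0, 4, 0]; VV[3]=max(VV[3],msg_vec) then VV[3][3]++ -> VV[3]=[0, 0, 4, 3]
Event 6: LOCAL 2: VV[2][2]++ -> VV[2]=[0, 0, 5, 0]
Event 7: LOCAL 1: VV[1][1]++ -> VV[1]=[0, 2, 0, 0]
Event 8: LOCAL 1: VV[1][1]++ -> VV[1]=[0, 3, 0, 0]
Event 1 stamp: [0, 0, 1, 0]
Event 3 stamp: [0, 0, 3, 0]
[0, 0, 1, 0] <= [0, 0, 3, 0]? True
[0, 0, 3, 0] <= [0, 0, 1, 0]? False
Relation: before

Answer: before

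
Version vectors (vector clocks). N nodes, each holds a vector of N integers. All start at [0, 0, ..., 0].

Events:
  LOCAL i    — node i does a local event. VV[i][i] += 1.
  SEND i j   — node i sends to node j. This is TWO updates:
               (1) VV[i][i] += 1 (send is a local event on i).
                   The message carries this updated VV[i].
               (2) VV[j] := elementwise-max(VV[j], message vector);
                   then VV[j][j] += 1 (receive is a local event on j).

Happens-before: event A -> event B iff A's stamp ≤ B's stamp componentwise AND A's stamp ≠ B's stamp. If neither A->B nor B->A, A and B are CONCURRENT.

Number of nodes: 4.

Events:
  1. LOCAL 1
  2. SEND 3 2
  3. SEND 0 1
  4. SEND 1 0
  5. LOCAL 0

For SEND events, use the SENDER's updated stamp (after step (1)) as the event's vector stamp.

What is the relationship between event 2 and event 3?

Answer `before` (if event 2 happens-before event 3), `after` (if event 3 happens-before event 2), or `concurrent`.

Initial: VV[0]=[0, 0, 0, 0]
Initial: VV[1]=[0, 0, 0, 0]
Initial: VV[2]=[0, 0, 0, 0]
Initial: VV[3]=[0, 0, 0, 0]
Event 1: LOCAL 1: VV[1][1]++ -> VV[1]=[0, 1, 0, 0]
Event 2: SEND 3->2: VV[3][3]++ -> VV[3]=[0, 0, 0, 1], msg_vec=[0, 0, 0, 1]; VV[2]=max(VV[2],msg_vec) then VV[2][2]++ -> VV[2]=[0, 0, 1, 1]
Event 3: SEND 0->1: VV[0][0]++ -> VV[0]=[1, 0, 0, 0], msg_vec=[1, 0, 0, 0]; VV[1]=max(VV[1],msg_vec) then VV[1][1]++ -> VV[1]=[1, 2, 0, 0]
Event 4: SEND 1->0: VV[1][1]++ -> VV[1]=[1, 3, 0, 0], msg_vec=[1, 3, 0, 0]; VV[0]=max(VV[0],msg_vec) then VV[0][0]++ -> VV[0]=[2, 3, 0, 0]
Event 5: LOCAL 0: VV[0][0]++ -> VV[0]=[3, 3, 0, 0]
Event 2 stamp: [0, 0, 0, 1]
Event 3 stamp: [1, 0, 0, 0]
[0, 0, 0, 1] <= [1, 0, 0, 0]? False
[1, 0, 0, 0] <= [0, 0, 0, 1]? False
Relation: concurrent

Answer: concurrent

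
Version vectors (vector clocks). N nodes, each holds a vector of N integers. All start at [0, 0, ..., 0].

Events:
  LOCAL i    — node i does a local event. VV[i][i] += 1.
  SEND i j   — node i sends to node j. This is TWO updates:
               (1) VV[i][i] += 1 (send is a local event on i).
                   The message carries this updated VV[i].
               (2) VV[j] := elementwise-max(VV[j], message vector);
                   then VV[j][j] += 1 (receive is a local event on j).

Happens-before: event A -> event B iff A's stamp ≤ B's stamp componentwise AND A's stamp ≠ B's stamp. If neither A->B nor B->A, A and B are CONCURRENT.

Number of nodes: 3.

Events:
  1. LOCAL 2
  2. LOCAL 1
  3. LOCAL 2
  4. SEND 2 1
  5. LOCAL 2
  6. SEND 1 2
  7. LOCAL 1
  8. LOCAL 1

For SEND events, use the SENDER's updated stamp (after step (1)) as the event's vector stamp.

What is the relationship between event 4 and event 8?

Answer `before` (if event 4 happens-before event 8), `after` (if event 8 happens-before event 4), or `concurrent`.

Answer: before

Derivation:
Initial: VV[0]=[0, 0, 0]
Initial: VV[1]=[0, 0, 0]
Initial: VV[2]=[0, 0, 0]
Event 1: LOCAL 2: VV[2][2]++ -> VV[2]=[0, 0, 1]
Event 2: LOCAL 1: VV[1][1]++ -> VV[1]=[0, 1, 0]
Event 3: LOCAL 2: VV[2][2]++ -> VV[2]=[0, 0, 2]
Event 4: SEND 2->1: VV[2][2]++ -> VV[2]=[0, 0, 3], msg_vec=[0, 0, 3]; VV[1]=max(VV[1],msg_vec) then VV[1][1]++ -> VV[1]=[0, 2, 3]
Event 5: LOCAL 2: VV[2][2]++ -> VV[2]=[0, 0, 4]
Event 6: SEND 1->2: VV[1][1]++ -> VV[1]=[0, 3, 3], msg_vec=[0, 3, 3]; VV[2]=max(VV[2],msg_vec) then VV[2][2]++ -> VV[2]=[0, 3, 5]
Event 7: LOCAL 1: VV[1][1]++ -> VV[1]=[0, 4, 3]
Event 8: LOCAL 1: VV[1][1]++ -> VV[1]=[0, 5, 3]
Event 4 stamp: [0, 0, 3]
Event 8 stamp: [0, 5, 3]
[0, 0, 3] <= [0, 5, 3]? True
[0, 5, 3] <= [0, 0, 3]? False
Relation: before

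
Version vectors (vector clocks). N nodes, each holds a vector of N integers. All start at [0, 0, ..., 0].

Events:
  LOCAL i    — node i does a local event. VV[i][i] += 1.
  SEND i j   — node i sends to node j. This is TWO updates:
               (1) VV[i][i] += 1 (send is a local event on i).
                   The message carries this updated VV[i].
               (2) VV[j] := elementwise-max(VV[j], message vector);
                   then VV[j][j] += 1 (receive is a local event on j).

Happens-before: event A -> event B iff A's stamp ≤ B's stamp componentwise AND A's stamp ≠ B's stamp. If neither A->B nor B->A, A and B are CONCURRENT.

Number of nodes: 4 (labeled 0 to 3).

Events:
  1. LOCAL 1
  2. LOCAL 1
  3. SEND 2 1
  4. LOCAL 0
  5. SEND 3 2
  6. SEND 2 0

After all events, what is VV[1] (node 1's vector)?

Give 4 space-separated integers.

Answer: 0 3 1 0

Derivation:
Initial: VV[0]=[0, 0, 0, 0]
Initial: VV[1]=[0, 0, 0, 0]
Initial: VV[2]=[0, 0, 0, 0]
Initial: VV[3]=[0, 0, 0, 0]
Event 1: LOCAL 1: VV[1][1]++ -> VV[1]=[0, 1, 0, 0]
Event 2: LOCAL 1: VV[1][1]++ -> VV[1]=[0, 2, 0, 0]
Event 3: SEND 2->1: VV[2][2]++ -> VV[2]=[0, 0, 1, 0], msg_vec=[0, 0, 1, 0]; VV[1]=max(VV[1],msg_vec) then VV[1][1]++ -> VV[1]=[0, 3, 1, 0]
Event 4: LOCAL 0: VV[0][0]++ -> VV[0]=[1, 0, 0, 0]
Event 5: SEND 3->2: VV[3][3]++ -> VV[3]=[0, 0, 0, 1], msg_vec=[0, 0, 0, 1]; VV[2]=max(VV[2],msg_vec) then VV[2][2]++ -> VV[2]=[0, 0, 2, 1]
Event 6: SEND 2->0: VV[2][2]++ -> VV[2]=[0, 0, 3, 1], msg_vec=[0, 0, 3, 1]; VV[0]=max(VV[0],msg_vec) then VV[0][0]++ -> VV[0]=[2, 0, 3, 1]
Final vectors: VV[0]=[2, 0, 3, 1]; VV[1]=[0, 3, 1, 0]; VV[2]=[0, 0, 3, 1]; VV[3]=[0, 0, 0, 1]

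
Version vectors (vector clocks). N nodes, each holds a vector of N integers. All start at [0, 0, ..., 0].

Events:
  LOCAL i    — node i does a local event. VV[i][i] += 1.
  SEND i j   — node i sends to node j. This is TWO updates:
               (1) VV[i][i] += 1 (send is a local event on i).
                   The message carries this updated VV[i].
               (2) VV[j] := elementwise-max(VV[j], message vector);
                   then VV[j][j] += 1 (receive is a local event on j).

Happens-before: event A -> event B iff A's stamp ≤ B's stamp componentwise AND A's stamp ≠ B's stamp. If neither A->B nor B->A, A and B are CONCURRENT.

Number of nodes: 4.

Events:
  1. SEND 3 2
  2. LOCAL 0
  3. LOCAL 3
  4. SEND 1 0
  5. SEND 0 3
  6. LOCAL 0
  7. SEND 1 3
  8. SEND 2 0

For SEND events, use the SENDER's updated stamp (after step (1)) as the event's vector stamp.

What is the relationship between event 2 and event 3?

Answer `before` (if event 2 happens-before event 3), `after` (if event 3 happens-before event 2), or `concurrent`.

Initial: VV[0]=[0, 0, 0, 0]
Initial: VV[1]=[0, 0, 0, 0]
Initial: VV[2]=[0, 0, 0, 0]
Initial: VV[3]=[0, 0, 0, 0]
Event 1: SEND 3->2: VV[3][3]++ -> VV[3]=[0, 0, 0, 1], msg_vec=[0, 0, 0, 1]; VV[2]=max(VV[2],msg_vec) then VV[2][2]++ -> VV[2]=[0, 0, 1, 1]
Event 2: LOCAL 0: VV[0][0]++ -> VV[0]=[1, 0, 0, 0]
Event 3: LOCAL 3: VV[3][3]++ -> VV[3]=[0, 0, 0, 2]
Event 4: SEND 1->0: VV[1][1]++ -> VV[1]=[0, 1, 0, 0], msg_vec=[0, 1, 0, 0]; VV[0]=max(VV[0],msg_vec) then VV[0][0]++ -> VV[0]=[2, 1, 0, 0]
Event 5: SEND 0->3: VV[0][0]++ -> VV[0]=[3, 1, 0, 0], msg_vec=[3, 1, 0, 0]; VV[3]=max(VV[3],msg_vec) then VV[3][3]++ -> VV[3]=[3, 1, 0, 3]
Event 6: LOCAL 0: VV[0][0]++ -> VV[0]=[4, 1, 0, 0]
Event 7: SEND 1->3: VV[1][1]++ -> VV[1]=[0, 2, 0, 0], msg_vec=[0, 2, 0, 0]; VV[3]=max(VV[3],msg_vec) then VV[3][3]++ -> VV[3]=[3, 2, 0, 4]
Event 8: SEND 2->0: VV[2][2]++ -> VV[2]=[0, 0, 2, 1], msg_vec=[0, 0, 2, 1]; VV[0]=max(VV[0],msg_vec) then VV[0][0]++ -> VV[0]=[5, 1, 2, 1]
Event 2 stamp: [1, 0, 0, 0]
Event 3 stamp: [0, 0, 0, 2]
[1, 0, 0, 0] <= [0, 0, 0, 2]? False
[0, 0, 0, 2] <= [1, 0, 0, 0]? False
Relation: concurrent

Answer: concurrent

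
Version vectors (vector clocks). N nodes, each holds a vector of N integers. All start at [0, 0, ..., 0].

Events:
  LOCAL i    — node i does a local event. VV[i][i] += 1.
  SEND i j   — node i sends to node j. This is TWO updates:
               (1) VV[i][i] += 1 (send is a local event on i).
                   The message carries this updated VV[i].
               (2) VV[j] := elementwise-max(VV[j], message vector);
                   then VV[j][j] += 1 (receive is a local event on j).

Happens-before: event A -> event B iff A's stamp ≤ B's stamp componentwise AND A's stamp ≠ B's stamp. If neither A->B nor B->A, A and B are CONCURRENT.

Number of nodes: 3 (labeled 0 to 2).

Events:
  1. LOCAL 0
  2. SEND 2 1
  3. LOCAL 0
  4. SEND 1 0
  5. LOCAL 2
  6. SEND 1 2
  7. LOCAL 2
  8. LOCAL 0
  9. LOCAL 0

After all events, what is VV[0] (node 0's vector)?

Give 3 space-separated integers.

Initial: VV[0]=[0, 0, 0]
Initial: VV[1]=[0, 0, 0]
Initial: VV[2]=[0, 0, 0]
Event 1: LOCAL 0: VV[0][0]++ -> VV[0]=[1, 0, 0]
Event 2: SEND 2->1: VV[2][2]++ -> VV[2]=[0, 0, 1], msg_vec=[0, 0, 1]; VV[1]=max(VV[1],msg_vec) then VV[1][1]++ -> VV[1]=[0, 1, 1]
Event 3: LOCAL 0: VV[0][0]++ -> VV[0]=[2, 0, 0]
Event 4: SEND 1->0: VV[1][1]++ -> VV[1]=[0, 2, 1], msg_vec=[0, 2, 1]; VV[0]=max(VV[0],msg_vec) then VV[0][0]++ -> VV[0]=[3, 2, 1]
Event 5: LOCAL 2: VV[2][2]++ -> VV[2]=[0, 0, 2]
Event 6: SEND 1->2: VV[1][1]++ -> VV[1]=[0, 3, 1], msg_vec=[0, 3, 1]; VV[2]=max(VV[2],msg_vec) then VV[2][2]++ -> VV[2]=[0, 3, 3]
Event 7: LOCAL 2: VV[2][2]++ -> VV[2]=[0, 3, 4]
Event 8: LOCAL 0: VV[0][0]++ -> VV[0]=[4, 2, 1]
Event 9: LOCAL 0: VV[0][0]++ -> VV[0]=[5, 2, 1]
Final vectors: VV[0]=[5, 2, 1]; VV[1]=[0, 3, 1]; VV[2]=[0, 3, 4]

Answer: 5 2 1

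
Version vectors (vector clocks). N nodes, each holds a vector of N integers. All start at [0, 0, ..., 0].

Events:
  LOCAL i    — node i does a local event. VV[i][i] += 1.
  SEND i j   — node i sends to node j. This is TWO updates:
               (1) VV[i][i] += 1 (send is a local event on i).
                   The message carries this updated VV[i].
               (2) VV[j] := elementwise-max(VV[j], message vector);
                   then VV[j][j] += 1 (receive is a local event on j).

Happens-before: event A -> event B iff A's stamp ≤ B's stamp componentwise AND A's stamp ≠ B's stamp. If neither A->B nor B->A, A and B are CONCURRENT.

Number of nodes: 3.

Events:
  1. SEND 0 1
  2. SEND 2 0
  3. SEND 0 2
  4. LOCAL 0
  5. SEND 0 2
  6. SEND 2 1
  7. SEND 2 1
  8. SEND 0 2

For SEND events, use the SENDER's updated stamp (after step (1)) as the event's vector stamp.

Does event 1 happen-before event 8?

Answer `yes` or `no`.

Initial: VV[0]=[0, 0, 0]
Initial: VV[1]=[0, 0, 0]
Initial: VV[2]=[0, 0, 0]
Event 1: SEND 0->1: VV[0][0]++ -> VV[0]=[1, 0, 0], msg_vec=[1, 0, 0]; VV[1]=max(VV[1],msg_vec) then VV[1][1]++ -> VV[1]=[1, 1, 0]
Event 2: SEND 2->0: VV[2][2]++ -> VV[2]=[0, 0, 1], msg_vec=[0, 0, 1]; VV[0]=max(VV[0],msg_vec) then VV[0][0]++ -> VV[0]=[2, 0, 1]
Event 3: SEND 0->2: VV[0][0]++ -> VV[0]=[3, 0, 1], msg_vec=[3, 0, 1]; VV[2]=max(VV[2],msg_vec) then VV[2][2]++ -> VV[2]=[3, 0, 2]
Event 4: LOCAL 0: VV[0][0]++ -> VV[0]=[4, 0, 1]
Event 5: SEND 0->2: VV[0][0]++ -> VV[0]=[5, 0, 1], msg_vec=[5, 0, 1]; VV[2]=max(VV[2],msg_vec) then VV[2][2]++ -> VV[2]=[5, 0, 3]
Event 6: SEND 2->1: VV[2][2]++ -> VV[2]=[5, 0, 4], msg_vec=[5, 0, 4]; VV[1]=max(VV[1],msg_vec) then VV[1][1]++ -> VV[1]=[5, 2, 4]
Event 7: SEND 2->1: VV[2][2]++ -> VV[2]=[5, 0, 5], msg_vec=[5, 0, 5]; VV[1]=max(VV[1],msg_vec) then VV[1][1]++ -> VV[1]=[5, 3, 5]
Event 8: SEND 0->2: VV[0][0]++ -> VV[0]=[6, 0, 1], msg_vec=[6, 0, 1]; VV[2]=max(VV[2],msg_vec) then VV[2][2]++ -> VV[2]=[6, 0, 6]
Event 1 stamp: [1, 0, 0]
Event 8 stamp: [6, 0, 1]
[1, 0, 0] <= [6, 0, 1]? True. Equal? False. Happens-before: True

Answer: yes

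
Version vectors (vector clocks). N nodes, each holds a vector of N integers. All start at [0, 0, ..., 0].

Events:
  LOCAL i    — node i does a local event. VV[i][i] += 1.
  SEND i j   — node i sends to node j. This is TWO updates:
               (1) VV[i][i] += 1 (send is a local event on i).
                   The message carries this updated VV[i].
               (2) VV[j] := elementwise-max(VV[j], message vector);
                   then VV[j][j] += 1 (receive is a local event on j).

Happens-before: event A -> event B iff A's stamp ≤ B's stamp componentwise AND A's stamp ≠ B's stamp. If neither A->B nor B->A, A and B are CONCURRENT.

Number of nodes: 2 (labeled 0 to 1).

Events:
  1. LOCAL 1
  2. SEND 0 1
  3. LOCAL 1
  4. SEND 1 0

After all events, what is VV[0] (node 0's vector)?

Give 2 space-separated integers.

Initial: VV[0]=[0, 0]
Initial: VV[1]=[0, 0]
Event 1: LOCAL 1: VV[1][1]++ -> VV[1]=[0, 1]
Event 2: SEND 0->1: VV[0][0]++ -> VV[0]=[1, 0], msg_vec=[1, 0]; VV[1]=max(VV[1],msg_vec) then VV[1][1]++ -> VV[1]=[1, 2]
Event 3: LOCAL 1: VV[1][1]++ -> VV[1]=[1, 3]
Event 4: SEND 1->0: VV[1][1]++ -> VV[1]=[1, 4], msg_vec=[1, 4]; VV[0]=max(VV[0],msg_vec) then VV[0][0]++ -> VV[0]=[2, 4]
Final vectors: VV[0]=[2, 4]; VV[1]=[1, 4]

Answer: 2 4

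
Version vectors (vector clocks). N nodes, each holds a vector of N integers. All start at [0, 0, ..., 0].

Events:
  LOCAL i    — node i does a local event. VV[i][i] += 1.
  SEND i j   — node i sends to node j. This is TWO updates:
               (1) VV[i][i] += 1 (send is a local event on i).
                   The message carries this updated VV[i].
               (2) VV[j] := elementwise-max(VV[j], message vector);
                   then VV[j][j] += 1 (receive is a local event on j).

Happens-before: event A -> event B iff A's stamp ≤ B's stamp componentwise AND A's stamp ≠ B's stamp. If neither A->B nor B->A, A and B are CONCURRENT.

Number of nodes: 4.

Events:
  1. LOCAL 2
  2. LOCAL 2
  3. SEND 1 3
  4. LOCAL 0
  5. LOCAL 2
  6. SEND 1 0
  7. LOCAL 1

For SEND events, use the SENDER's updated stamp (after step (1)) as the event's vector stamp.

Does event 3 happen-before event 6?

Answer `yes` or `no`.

Initial: VV[0]=[0, 0, 0, 0]
Initial: VV[1]=[0, 0, 0, 0]
Initial: VV[2]=[0, 0, 0, 0]
Initial: VV[3]=[0, 0, 0, 0]
Event 1: LOCAL 2: VV[2][2]++ -> VV[2]=[0, 0, 1, 0]
Event 2: LOCAL 2: VV[2][2]++ -> VV[2]=[0, 0, 2, 0]
Event 3: SEND 1->3: VV[1][1]++ -> VV[1]=[0, 1, 0, 0], msg_vec=[0, 1, 0, 0]; VV[3]=max(VV[3],msg_vec) then VV[3][3]++ -> VV[3]=[0, 1, 0, 1]
Event 4: LOCAL 0: VV[0][0]++ -> VV[0]=[1, 0, 0, 0]
Event 5: LOCAL 2: VV[2][2]++ -> VV[2]=[0, 0, 3, 0]
Event 6: SEND 1->0: VV[1][1]++ -> VV[1]=[0, 2, 0, 0], msg_vec=[0, 2, 0, 0]; VV[0]=max(VV[0],msg_vec) then VV[0][0]++ -> VV[0]=[2, 2, 0, 0]
Event 7: LOCAL 1: VV[1][1]++ -> VV[1]=[0, 3, 0, 0]
Event 3 stamp: [0, 1, 0, 0]
Event 6 stamp: [0, 2, 0, 0]
[0, 1, 0, 0] <= [0, 2, 0, 0]? True. Equal? False. Happens-before: True

Answer: yes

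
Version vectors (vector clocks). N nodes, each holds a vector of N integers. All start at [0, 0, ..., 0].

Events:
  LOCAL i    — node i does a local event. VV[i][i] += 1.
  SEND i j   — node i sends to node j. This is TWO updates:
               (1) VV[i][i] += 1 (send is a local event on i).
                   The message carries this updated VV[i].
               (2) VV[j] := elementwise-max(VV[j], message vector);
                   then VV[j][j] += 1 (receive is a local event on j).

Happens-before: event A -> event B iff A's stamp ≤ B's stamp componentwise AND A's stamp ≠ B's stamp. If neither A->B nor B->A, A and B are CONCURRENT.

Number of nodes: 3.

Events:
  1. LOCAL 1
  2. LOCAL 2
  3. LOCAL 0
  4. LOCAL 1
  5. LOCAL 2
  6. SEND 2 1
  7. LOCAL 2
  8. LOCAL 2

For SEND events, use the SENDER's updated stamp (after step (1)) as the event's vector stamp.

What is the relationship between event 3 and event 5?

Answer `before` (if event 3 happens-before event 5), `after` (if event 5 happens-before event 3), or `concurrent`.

Answer: concurrent

Derivation:
Initial: VV[0]=[0, 0, 0]
Initial: VV[1]=[0, 0, 0]
Initial: VV[2]=[0, 0, 0]
Event 1: LOCAL 1: VV[1][1]++ -> VV[1]=[0, 1, 0]
Event 2: LOCAL 2: VV[2][2]++ -> VV[2]=[0, 0, 1]
Event 3: LOCAL 0: VV[0][0]++ -> VV[0]=[1, 0, 0]
Event 4: LOCAL 1: VV[1][1]++ -> VV[1]=[0, 2, 0]
Event 5: LOCAL 2: VV[2][2]++ -> VV[2]=[0, 0, 2]
Event 6: SEND 2->1: VV[2][2]++ -> VV[2]=[0, 0, 3], msg_vec=[0, 0, 3]; VV[1]=max(VV[1],msg_vec) then VV[1][1]++ -> VV[1]=[0, 3, 3]
Event 7: LOCAL 2: VV[2][2]++ -> VV[2]=[0, 0, 4]
Event 8: LOCAL 2: VV[2][2]++ -> VV[2]=[0, 0, 5]
Event 3 stamp: [1, 0, 0]
Event 5 stamp: [0, 0, 2]
[1, 0, 0] <= [0, 0, 2]? False
[0, 0, 2] <= [1, 0, 0]? False
Relation: concurrent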